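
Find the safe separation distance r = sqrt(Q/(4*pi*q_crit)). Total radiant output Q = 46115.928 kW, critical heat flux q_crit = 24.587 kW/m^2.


4*pi*q_crit = 308.97
Q/(4*pi*q_crit) = 149.26
r = sqrt(149.26) = 12.217 m

12.217 m


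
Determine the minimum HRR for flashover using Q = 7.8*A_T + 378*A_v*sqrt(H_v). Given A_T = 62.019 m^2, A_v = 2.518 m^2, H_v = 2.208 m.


7.8*A_T = 483.75
sqrt(H_v) = 1.4859
378*A_v*sqrt(H_v) = 1414.3
Q = 483.75 + 1414.3 = 1898.1 kW

1898.1 kW


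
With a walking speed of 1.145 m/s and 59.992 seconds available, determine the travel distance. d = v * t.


d = 1.145 * 59.992 = 68.691 m

68.691 m


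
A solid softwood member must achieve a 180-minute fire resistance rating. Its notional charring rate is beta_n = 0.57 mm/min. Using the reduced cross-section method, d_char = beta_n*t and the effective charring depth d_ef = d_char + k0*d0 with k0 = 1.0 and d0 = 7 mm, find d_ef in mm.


d_char = 0.57 * 180 = 102.6 mm
d_ef = 102.6 + 1.0*7 = 109.6 mm

109.6 mm


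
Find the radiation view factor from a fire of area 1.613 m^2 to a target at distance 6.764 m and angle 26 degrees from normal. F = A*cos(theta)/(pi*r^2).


cos(26 deg) = 0.89879
pi*r^2 = 143.73
F = 1.613 * 0.89879 / 143.73 = 0.010086

0.010086


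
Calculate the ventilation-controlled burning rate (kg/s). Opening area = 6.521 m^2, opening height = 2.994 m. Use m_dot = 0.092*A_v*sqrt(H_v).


sqrt(H_v) = 1.7303
m_dot = 0.092 * 6.521 * 1.7303 = 1.0381 kg/s

1.0381 kg/s


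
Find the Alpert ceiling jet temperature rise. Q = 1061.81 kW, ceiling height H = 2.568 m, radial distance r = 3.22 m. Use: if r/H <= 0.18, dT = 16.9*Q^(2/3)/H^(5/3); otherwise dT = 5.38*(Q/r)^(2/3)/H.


r/H = 3.22 / 2.568 = 1.2539
r/H > 0.18, so dT = 5.38*(Q/r)^(2/3)/H
Q/r = 329.75
(Q/r)^(2/3) = 47.730
dT = 5.38 * 47.730 / 2.568 = 99.996 K

99.996 K


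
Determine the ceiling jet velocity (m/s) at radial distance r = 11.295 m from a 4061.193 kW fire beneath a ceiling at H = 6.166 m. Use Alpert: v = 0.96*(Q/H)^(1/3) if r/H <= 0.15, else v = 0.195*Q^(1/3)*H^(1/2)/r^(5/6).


r/H = 11.295 / 6.166 = 1.8318
r/H > 0.15, so v = 0.195*Q^(1/3)*H^(1/2)/r^(5/6)
Q^(1/3) = 15.955
H^(1/2) = 2.4831
r^(5/6) = 7.5406
v = 0.195 * 15.955 * 2.4831 / 7.5406 = 1.0245 m/s

1.0245 m/s


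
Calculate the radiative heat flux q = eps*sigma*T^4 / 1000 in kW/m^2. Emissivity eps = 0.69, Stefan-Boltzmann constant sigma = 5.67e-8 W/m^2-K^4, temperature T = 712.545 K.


T^4 = 2.5778e+11
q = 0.69 * 5.67e-8 * 2.5778e+11 / 1000 = 10.085 kW/m^2

10.085 kW/m^2


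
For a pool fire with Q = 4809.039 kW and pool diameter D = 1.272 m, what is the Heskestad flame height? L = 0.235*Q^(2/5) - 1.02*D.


Q^(2/5) = 29.705
0.235 * Q^(2/5) = 6.9806
1.02 * D = 1.2974
L = 5.6831 m

5.6831 m


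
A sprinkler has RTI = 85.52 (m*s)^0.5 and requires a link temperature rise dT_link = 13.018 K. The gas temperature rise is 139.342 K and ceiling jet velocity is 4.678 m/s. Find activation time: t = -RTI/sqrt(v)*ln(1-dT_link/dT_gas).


dT_link/dT_gas = 0.093425
ln(1 - 0.093425) = -0.098081
t = -85.52 / sqrt(4.678) * -0.098081 = 3.8781 s

3.8781 s


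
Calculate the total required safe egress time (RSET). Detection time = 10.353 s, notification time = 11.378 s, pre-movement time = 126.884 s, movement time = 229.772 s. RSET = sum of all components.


Total = 10.353 + 11.378 + 126.884 + 229.772 = 378.387 s

378.387 s


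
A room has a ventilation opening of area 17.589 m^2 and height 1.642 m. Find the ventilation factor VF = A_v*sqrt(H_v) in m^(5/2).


sqrt(H_v) = 1.2814
VF = 17.589 * 1.2814 = 22.539 m^(5/2)

22.539 m^(5/2)


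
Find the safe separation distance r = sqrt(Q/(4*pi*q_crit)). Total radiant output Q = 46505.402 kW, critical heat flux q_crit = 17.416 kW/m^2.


4*pi*q_crit = 218.86
Q/(4*pi*q_crit) = 212.49
r = sqrt(212.49) = 14.577 m

14.577 m


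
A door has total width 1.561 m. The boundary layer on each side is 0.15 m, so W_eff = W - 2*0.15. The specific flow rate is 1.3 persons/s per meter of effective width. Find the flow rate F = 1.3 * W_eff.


W_eff = 1.561 - 0.30 = 1.261 m
F = 1.3 * 1.261 = 1.6393 persons/s

1.6393 persons/s


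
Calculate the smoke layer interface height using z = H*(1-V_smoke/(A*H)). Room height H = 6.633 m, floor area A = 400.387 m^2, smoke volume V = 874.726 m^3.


V/(A*H) = 0.32937
1 - 0.32937 = 0.67063
z = 6.633 * 0.67063 = 4.4483 m

4.4483 m


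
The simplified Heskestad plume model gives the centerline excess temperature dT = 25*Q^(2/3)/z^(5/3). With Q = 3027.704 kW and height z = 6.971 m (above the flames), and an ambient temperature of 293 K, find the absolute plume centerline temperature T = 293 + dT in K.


Q^(2/3) = 209.29
z^(5/3) = 25.439
dT = 25 * 209.29 / 25.439 = 205.68 K
T = 293 + 205.68 = 498.68 K

498.68 K


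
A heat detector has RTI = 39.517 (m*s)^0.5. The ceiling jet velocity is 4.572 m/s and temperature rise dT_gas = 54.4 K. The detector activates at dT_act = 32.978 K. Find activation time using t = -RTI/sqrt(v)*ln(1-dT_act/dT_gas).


dT_act/dT_gas = 0.60621
ln(1 - 0.60621) = -0.93195
t = -39.517 / sqrt(4.572) * -0.93195 = 17.224 s

17.224 s


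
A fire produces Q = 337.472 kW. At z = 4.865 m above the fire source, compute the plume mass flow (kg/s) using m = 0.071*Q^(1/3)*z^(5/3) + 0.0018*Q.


Q^(1/3) = 6.9622
z^(5/3) = 13.968
First term = 0.071 * 6.9622 * 13.968 = 6.9047
Second term = 0.0018 * 337.472 = 0.60745
m = 7.5121 kg/s

7.5121 kg/s


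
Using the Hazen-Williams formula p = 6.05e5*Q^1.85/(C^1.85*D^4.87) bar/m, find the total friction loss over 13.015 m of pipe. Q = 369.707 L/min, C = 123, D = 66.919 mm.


Q^1.85 = 56304
C^1.85 = 7350.6
D^4.87 = 7.7701e+08
p/m = 0.0059641 bar/m
p_total = 0.0059641 * 13.015 = 0.077622 bar

0.077622 bar


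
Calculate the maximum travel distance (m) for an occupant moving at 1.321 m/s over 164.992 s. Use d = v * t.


d = 1.321 * 164.992 = 217.95 m

217.95 m


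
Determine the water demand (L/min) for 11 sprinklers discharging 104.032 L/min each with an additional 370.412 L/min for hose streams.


Sprinkler demand = 11 * 104.032 = 1144.352 L/min
Total = 1144.352 + 370.412 = 1514.764 L/min

1514.764 L/min


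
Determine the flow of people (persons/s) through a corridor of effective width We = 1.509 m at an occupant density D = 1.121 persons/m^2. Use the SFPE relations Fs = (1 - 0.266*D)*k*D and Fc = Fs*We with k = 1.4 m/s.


1 - 0.266*D = 1 - 0.266*1.121 = 0.70181
Fs = 0.70181 * 1.4 * 1.121 = 1.1014 persons/(s*m)
Fc = 1.1014 * 1.509 = 1.6621 persons/s

1.6621 persons/s


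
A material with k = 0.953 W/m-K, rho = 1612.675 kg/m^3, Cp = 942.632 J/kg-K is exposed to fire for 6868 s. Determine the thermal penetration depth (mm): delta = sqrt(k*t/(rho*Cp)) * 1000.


alpha = 0.953 / (1612.675 * 942.632) = 6.2691e-07 m^2/s
alpha * t = 0.0043056
delta = sqrt(0.0043056) * 1000 = 65.617 mm

65.617 mm


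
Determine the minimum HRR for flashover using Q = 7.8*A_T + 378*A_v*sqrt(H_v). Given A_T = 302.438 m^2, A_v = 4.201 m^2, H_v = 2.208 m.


7.8*A_T = 2359.0
sqrt(H_v) = 1.4859
378*A_v*sqrt(H_v) = 2359.6
Q = 2359.0 + 2359.6 = 4718.6 kW

4718.6 kW


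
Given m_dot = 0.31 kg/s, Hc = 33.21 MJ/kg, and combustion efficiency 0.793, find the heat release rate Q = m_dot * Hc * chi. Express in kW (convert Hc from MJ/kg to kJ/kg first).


Hc = 33.21 MJ/kg = 33.21 * 1000 kJ/kg = 33210 kJ/kg
Q = 0.31 kg/s * 33210 kJ/kg * 0.793 = 8164.0 kW

8164.0 kW


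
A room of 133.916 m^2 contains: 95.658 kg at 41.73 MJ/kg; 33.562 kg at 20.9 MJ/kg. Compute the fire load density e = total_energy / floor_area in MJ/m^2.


Total energy = 95.658*41.73 + 33.562*20.9
= 3991.808 + 701.4458
= 4693.254 MJ
e = 4693.254 / 133.916 = 35.046 MJ/m^2

35.046 MJ/m^2


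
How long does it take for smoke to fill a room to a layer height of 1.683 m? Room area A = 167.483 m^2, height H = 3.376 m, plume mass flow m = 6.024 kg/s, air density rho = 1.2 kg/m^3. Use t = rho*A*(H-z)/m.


H - z = 1.693 m
t = 1.2 * 167.483 * 1.693 / 6.024 = 56.484 s

56.484 s


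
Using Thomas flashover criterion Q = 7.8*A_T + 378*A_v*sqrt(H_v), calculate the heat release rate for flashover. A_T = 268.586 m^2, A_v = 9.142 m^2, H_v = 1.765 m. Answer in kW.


7.8*A_T = 2095.0
sqrt(H_v) = 1.3285
378*A_v*sqrt(H_v) = 4591.0
Q = 2095.0 + 4591.0 = 6686.0 kW

6686.0 kW


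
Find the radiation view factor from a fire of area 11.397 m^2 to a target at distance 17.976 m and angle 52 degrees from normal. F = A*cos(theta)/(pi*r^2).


cos(52 deg) = 0.61566
pi*r^2 = 1015.2
F = 11.397 * 0.61566 / 1015.2 = 0.0069119

0.0069119


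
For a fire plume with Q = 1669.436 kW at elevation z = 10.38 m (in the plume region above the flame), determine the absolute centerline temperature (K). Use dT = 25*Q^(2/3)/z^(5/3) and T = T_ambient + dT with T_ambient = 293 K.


Q^(2/3) = 140.73
z^(5/3) = 49.393
dT = 25 * 140.73 / 49.393 = 71.229 K
T = 293 + 71.229 = 364.23 K

364.23 K


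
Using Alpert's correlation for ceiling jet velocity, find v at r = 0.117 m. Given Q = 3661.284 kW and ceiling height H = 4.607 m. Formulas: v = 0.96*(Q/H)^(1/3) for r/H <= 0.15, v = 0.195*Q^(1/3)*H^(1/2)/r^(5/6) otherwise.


r/H = 0.117 / 4.607 = 0.025396
r/H <= 0.15, so v = 0.96*(Q/H)^(1/3)
Q/H = 794.72
(Q/H)^(1/3) = 9.2627
v = 0.96 * 9.2627 = 8.8922 m/s

8.8922 m/s


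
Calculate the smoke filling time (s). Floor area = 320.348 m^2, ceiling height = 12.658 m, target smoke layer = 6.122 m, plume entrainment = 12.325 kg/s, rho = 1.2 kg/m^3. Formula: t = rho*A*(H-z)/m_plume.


H - z = 6.536 m
t = 1.2 * 320.348 * 6.536 / 12.325 = 203.86 s

203.86 s


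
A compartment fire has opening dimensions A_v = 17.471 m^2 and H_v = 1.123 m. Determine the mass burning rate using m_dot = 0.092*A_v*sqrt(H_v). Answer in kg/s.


sqrt(H_v) = 1.0597
m_dot = 0.092 * 17.471 * 1.0597 = 1.7033 kg/s

1.7033 kg/s


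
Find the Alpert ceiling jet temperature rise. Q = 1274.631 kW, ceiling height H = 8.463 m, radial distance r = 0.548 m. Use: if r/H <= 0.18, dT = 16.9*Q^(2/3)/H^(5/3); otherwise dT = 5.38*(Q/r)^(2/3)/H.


r/H = 0.548 / 8.463 = 0.064752
r/H <= 0.18, so dT = 16.9*Q^(2/3)/H^(5/3)
Q^(2/3) = 117.56
H^(5/3) = 35.146
dT = 16.9 * 117.56 / 35.146 = 56.529 K

56.529 K


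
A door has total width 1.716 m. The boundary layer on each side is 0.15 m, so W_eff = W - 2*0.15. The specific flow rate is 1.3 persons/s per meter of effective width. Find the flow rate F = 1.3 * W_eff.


W_eff = 1.716 - 0.30 = 1.416 m
F = 1.3 * 1.416 = 1.8408 persons/s

1.8408 persons/s


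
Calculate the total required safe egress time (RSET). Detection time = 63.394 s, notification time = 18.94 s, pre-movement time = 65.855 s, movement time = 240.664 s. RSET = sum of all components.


Total = 63.394 + 18.94 + 65.855 + 240.664 = 388.853 s

388.853 s


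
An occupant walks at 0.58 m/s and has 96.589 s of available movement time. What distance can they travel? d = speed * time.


d = 0.58 * 96.589 = 56.022 m

56.022 m


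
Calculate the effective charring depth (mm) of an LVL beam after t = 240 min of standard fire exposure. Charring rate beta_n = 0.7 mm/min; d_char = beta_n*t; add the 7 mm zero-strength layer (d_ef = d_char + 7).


d_char = 0.7 * 240 = 168 mm
d_ef = 168 + 1.0*7 = 175 mm

175 mm


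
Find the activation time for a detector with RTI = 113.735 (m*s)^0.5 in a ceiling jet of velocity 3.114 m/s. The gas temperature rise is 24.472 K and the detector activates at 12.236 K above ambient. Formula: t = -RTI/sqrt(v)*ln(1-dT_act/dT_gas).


dT_act/dT_gas = 0.5
ln(1 - 0.5) = -0.69315
t = -113.735 / sqrt(3.114) * -0.69315 = 44.675 s

44.675 s


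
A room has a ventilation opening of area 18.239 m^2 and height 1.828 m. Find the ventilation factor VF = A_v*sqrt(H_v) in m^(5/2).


sqrt(H_v) = 1.3520
VF = 18.239 * 1.3520 = 24.660 m^(5/2)

24.660 m^(5/2)


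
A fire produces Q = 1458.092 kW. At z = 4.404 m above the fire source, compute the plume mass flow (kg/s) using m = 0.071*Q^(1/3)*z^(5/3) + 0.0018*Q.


Q^(1/3) = 11.340
z^(5/3) = 11.833
First term = 0.071 * 11.340 * 11.833 = 9.5265
Second term = 0.0018 * 1458.092 = 2.6246
m = 12.151 kg/s

12.151 kg/s


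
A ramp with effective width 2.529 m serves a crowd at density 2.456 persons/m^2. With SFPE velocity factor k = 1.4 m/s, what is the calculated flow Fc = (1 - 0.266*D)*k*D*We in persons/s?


1 - 0.266*D = 1 - 0.266*2.456 = 0.34670
Fs = 0.34670 * 1.4 * 2.456 = 1.1921 persons/(s*m)
Fc = 1.1921 * 2.529 = 3.0148 persons/s

3.0148 persons/s


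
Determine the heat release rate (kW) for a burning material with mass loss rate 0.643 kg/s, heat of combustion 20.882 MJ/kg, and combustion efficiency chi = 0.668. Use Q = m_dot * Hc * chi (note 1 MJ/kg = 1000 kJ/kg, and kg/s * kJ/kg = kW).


Hc = 20.882 MJ/kg = 20.882 * 1000 kJ/kg = 20882 kJ/kg
Q = 0.643 kg/s * 20882 kJ/kg * 0.668 = 8969.3 kW

8969.3 kW


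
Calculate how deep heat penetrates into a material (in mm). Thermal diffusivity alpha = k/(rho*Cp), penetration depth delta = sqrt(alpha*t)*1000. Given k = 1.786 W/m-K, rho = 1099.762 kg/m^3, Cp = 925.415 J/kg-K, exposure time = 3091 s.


alpha = 1.786 / (1099.762 * 925.415) = 1.7549e-06 m^2/s
alpha * t = 0.0054243
delta = sqrt(0.0054243) * 1000 = 73.650 mm

73.650 mm


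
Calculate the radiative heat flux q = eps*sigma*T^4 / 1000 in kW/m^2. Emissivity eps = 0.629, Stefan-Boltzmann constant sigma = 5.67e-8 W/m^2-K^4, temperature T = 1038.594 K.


T^4 = 1.1635e+12
q = 0.629 * 5.67e-8 * 1.1635e+12 / 1000 = 41.497 kW/m^2

41.497 kW/m^2


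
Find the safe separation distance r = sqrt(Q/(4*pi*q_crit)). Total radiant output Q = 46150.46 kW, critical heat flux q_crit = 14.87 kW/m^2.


4*pi*q_crit = 186.86
Q/(4*pi*q_crit) = 246.98
r = sqrt(246.98) = 15.715 m

15.715 m


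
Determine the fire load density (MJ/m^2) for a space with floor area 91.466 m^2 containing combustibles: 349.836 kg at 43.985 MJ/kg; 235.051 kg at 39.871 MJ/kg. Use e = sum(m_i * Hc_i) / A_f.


Total energy = 349.836*43.985 + 235.051*39.871
= 15387.54 + 9371.718
= 24759.25 MJ
e = 24759.25 / 91.466 = 270.69 MJ/m^2

270.69 MJ/m^2


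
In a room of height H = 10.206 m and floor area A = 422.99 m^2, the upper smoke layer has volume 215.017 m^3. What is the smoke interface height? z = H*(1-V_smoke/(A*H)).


V/(A*H) = 0.049807
1 - 0.049807 = 0.95019
z = 10.206 * 0.95019 = 9.6977 m

9.6977 m


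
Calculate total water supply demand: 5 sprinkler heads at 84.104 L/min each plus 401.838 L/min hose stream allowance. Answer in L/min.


Sprinkler demand = 5 * 84.104 = 420.52 L/min
Total = 420.52 + 401.838 = 822.358 L/min

822.358 L/min


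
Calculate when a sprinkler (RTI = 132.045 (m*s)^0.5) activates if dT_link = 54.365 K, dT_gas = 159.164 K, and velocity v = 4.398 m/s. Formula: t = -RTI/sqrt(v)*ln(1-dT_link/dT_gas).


dT_link/dT_gas = 0.34157
ln(1 - 0.34157) = -0.41789
t = -132.045 / sqrt(4.398) * -0.41789 = 26.312 s

26.312 s


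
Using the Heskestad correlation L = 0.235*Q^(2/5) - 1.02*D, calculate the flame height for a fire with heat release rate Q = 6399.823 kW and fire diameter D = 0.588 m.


Q^(2/5) = 33.302
0.235 * Q^(2/5) = 7.8259
1.02 * D = 0.59976
L = 7.2262 m

7.2262 m


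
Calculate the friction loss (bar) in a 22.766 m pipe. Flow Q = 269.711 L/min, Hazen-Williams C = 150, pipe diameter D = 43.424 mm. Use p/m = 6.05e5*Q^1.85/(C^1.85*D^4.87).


Q^1.85 = 31417
C^1.85 = 10611
D^4.87 = 9.4568e+07
p/m = 0.018941 bar/m
p_total = 0.018941 * 22.766 = 0.43121 bar

0.43121 bar


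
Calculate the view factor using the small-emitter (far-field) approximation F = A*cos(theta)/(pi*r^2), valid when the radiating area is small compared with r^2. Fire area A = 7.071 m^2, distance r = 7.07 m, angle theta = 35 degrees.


cos(35 deg) = 0.81915
pi*r^2 = 157.03
F = 7.071 * 0.81915 / 157.03 = 0.036886

0.036886


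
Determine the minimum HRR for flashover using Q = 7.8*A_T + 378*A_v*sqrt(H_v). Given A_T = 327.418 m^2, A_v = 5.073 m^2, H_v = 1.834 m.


7.8*A_T = 2553.9
sqrt(H_v) = 1.3543
378*A_v*sqrt(H_v) = 2596.9
Q = 2553.9 + 2596.9 = 5150.8 kW

5150.8 kW


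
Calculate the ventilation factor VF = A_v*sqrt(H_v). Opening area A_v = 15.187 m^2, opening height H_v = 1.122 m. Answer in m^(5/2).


sqrt(H_v) = 1.0592
VF = 15.187 * 1.0592 = 16.087 m^(5/2)

16.087 m^(5/2)


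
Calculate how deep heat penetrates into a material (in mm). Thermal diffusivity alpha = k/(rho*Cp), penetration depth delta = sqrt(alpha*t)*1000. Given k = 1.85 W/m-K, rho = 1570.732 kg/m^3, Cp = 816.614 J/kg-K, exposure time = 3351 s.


alpha = 1.85 / (1570.732 * 816.614) = 1.4423e-06 m^2/s
alpha * t = 0.0048331
delta = sqrt(0.0048331) * 1000 = 69.521 mm

69.521 mm


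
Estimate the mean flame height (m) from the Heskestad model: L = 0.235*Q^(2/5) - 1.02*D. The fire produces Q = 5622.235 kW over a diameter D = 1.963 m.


Q^(2/5) = 31.620
0.235 * Q^(2/5) = 7.4307
1.02 * D = 2.0023
L = 5.4285 m

5.4285 m


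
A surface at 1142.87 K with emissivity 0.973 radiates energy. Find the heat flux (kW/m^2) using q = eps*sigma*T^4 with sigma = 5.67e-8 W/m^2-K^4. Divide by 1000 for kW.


T^4 = 1.7060e+12
q = 0.973 * 5.67e-8 * 1.7060e+12 / 1000 = 94.120 kW/m^2

94.120 kW/m^2


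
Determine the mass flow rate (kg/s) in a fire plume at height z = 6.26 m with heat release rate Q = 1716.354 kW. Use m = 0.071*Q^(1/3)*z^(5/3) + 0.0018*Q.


Q^(1/3) = 11.973
z^(5/3) = 21.263
First term = 0.071 * 11.973 * 21.263 = 18.075
Second term = 0.0018 * 1716.354 = 3.0894
m = 21.165 kg/s

21.165 kg/s


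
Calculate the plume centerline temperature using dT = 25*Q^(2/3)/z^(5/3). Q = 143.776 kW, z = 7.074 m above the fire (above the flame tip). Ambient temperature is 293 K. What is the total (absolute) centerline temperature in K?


Q^(2/3) = 27.445
z^(5/3) = 26.068
dT = 25 * 27.445 / 26.068 = 26.320 K
T = 293 + 26.320 = 319.32 K

319.32 K


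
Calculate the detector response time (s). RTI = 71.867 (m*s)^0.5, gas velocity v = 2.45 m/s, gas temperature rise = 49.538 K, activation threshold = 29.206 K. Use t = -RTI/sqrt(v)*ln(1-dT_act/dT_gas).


dT_act/dT_gas = 0.58957
ln(1 - 0.58957) = -0.89054
t = -71.867 / sqrt(2.45) * -0.89054 = 40.889 s

40.889 s


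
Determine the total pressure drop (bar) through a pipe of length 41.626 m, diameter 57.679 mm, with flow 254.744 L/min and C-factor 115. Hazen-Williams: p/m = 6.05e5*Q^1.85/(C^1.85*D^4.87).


Q^1.85 = 28268
C^1.85 = 6490.7
D^4.87 = 3.7684e+08
p/m = 0.0069920 bar/m
p_total = 0.0069920 * 41.626 = 0.29105 bar

0.29105 bar


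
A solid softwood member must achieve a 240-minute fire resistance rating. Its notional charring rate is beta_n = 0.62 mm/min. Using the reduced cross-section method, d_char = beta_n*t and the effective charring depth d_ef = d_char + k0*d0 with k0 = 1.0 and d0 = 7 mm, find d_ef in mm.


d_char = 0.62 * 240 = 148.8 mm
d_ef = 148.8 + 1.0*7 = 155.8 mm

155.8 mm


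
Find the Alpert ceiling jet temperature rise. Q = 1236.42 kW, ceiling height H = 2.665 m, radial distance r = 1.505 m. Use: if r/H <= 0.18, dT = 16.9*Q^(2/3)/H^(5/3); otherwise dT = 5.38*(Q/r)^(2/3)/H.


r/H = 1.505 / 2.665 = 0.56473
r/H > 0.18, so dT = 5.38*(Q/r)^(2/3)/H
Q/r = 821.54
(Q/r)^(2/3) = 87.718
dT = 5.38 * 87.718 / 2.665 = 177.08 K

177.08 K


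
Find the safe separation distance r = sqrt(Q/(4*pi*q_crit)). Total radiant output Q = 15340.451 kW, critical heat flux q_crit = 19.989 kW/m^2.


4*pi*q_crit = 251.19
Q/(4*pi*q_crit) = 61.071
r = sqrt(61.071) = 7.8148 m

7.8148 m


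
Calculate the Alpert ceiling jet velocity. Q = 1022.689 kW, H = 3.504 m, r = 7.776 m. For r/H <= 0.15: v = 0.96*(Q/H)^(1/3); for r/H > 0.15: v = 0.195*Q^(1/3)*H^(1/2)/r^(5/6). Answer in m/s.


r/H = 7.776 / 3.504 = 2.2192
r/H > 0.15, so v = 0.195*Q^(1/3)*H^(1/2)/r^(5/6)
Q^(1/3) = 10.075
H^(1/2) = 1.8719
r^(5/6) = 5.5245
v = 0.195 * 10.075 * 1.8719 / 5.5245 = 0.66568 m/s

0.66568 m/s


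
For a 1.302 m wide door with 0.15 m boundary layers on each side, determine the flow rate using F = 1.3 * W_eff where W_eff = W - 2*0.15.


W_eff = 1.302 - 0.30 = 1.002 m
F = 1.3 * 1.002 = 1.3026 persons/s

1.3026 persons/s


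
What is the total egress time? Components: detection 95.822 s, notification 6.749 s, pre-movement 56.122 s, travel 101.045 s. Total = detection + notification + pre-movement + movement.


Total = 95.822 + 6.749 + 56.122 + 101.045 = 259.738 s

259.738 s


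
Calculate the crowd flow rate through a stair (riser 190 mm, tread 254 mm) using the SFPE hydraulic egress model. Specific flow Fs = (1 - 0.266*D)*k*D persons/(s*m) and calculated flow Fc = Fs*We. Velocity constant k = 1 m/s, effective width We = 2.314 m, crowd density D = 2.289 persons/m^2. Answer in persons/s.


1 - 0.266*D = 1 - 0.266*2.289 = 0.39113
Fs = 0.39113 * 1 * 2.289 = 0.89529 persons/(s*m)
Fc = 0.89529 * 2.314 = 2.0717 persons/s

2.0717 persons/s


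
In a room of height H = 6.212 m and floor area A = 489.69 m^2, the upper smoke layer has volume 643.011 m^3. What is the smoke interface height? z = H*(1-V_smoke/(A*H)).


V/(A*H) = 0.21138
1 - 0.21138 = 0.78862
z = 6.212 * 0.78862 = 4.8989 m

4.8989 m


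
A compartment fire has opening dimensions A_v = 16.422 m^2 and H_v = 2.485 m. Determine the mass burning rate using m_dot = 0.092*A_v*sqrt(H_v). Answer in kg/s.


sqrt(H_v) = 1.5764
m_dot = 0.092 * 16.422 * 1.5764 = 2.3816 kg/s

2.3816 kg/s


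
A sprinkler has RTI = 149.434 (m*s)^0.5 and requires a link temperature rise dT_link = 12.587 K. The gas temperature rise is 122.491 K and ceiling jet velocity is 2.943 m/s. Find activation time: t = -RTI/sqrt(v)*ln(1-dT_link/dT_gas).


dT_link/dT_gas = 0.10276
ln(1 - 0.10276) = -0.10843
t = -149.434 / sqrt(2.943) * -0.10843 = 9.4451 s

9.4451 s


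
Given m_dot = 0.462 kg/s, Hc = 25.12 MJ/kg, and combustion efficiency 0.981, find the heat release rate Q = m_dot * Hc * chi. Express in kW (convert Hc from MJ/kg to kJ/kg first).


Hc = 25.12 MJ/kg = 25.12 * 1000 kJ/kg = 25120 kJ/kg
Q = 0.462 kg/s * 25120 kJ/kg * 0.981 = 11385 kW

11385 kW


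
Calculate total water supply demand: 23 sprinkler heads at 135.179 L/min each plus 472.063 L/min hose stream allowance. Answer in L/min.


Sprinkler demand = 23 * 135.179 = 3109.117 L/min
Total = 3109.117 + 472.063 = 3581.18 L/min

3581.18 L/min


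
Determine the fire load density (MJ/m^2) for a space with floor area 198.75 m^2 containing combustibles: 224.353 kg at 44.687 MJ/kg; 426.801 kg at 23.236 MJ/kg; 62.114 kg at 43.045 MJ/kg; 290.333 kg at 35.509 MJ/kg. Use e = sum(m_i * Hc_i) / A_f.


Total energy = 224.353*44.687 + 426.801*23.236 + 62.114*43.045 + 290.333*35.509
= 10025.66 + 9917.148 + 2673.697 + 10309.43
= 32925.94 MJ
e = 32925.94 / 198.75 = 165.67 MJ/m^2

165.67 MJ/m^2


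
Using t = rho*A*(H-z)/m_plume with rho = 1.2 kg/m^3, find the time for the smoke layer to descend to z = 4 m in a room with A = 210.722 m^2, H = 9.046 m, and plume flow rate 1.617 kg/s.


H - z = 5.046 m
t = 1.2 * 210.722 * 5.046 / 1.617 = 789.09 s

789.09 s


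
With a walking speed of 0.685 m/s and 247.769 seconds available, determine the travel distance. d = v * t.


d = 0.685 * 247.769 = 169.72 m

169.72 m


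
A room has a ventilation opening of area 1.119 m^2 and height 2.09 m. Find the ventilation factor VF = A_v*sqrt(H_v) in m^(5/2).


sqrt(H_v) = 1.4457
VF = 1.119 * 1.4457 = 1.6177 m^(5/2)

1.6177 m^(5/2)


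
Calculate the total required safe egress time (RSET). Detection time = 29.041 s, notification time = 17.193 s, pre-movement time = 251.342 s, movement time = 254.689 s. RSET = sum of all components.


Total = 29.041 + 17.193 + 251.342 + 254.689 = 552.265 s

552.265 s


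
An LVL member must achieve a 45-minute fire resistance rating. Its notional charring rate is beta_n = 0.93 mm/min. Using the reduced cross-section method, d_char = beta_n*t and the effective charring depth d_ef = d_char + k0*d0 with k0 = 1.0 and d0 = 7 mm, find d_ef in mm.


d_char = 0.93 * 45 = 41.85 mm
d_ef = 41.85 + 1.0*7 = 48.85 mm

48.85 mm


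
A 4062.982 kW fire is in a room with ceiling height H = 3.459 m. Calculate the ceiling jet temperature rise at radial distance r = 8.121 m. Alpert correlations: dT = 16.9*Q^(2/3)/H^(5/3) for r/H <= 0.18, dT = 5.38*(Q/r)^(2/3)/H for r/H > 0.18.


r/H = 8.121 / 3.459 = 2.3478
r/H > 0.18, so dT = 5.38*(Q/r)^(2/3)/H
Q/r = 500.31
(Q/r)^(2/3) = 63.022
dT = 5.38 * 63.022 / 3.459 = 98.022 K

98.022 K


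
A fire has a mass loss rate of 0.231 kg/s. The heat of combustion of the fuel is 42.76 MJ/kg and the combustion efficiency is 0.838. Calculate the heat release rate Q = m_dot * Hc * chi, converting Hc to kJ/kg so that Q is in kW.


Hc = 42.76 MJ/kg = 42.76 * 1000 kJ/kg = 42760 kJ/kg
Q = 0.231 kg/s * 42760 kJ/kg * 0.838 = 8277.4 kW

8277.4 kW


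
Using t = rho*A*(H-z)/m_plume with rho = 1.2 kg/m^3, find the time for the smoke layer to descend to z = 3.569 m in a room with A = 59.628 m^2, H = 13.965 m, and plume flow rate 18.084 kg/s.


H - z = 10.396 m
t = 1.2 * 59.628 * 10.396 / 18.084 = 41.134 s

41.134 s


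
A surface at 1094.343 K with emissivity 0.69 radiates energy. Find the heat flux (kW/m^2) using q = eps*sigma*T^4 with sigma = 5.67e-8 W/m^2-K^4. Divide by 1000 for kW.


T^4 = 1.4342e+12
q = 0.69 * 5.67e-8 * 1.4342e+12 / 1000 = 56.111 kW/m^2

56.111 kW/m^2


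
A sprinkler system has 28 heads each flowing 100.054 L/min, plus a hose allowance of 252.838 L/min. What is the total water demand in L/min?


Sprinkler demand = 28 * 100.054 = 2801.512 L/min
Total = 2801.512 + 252.838 = 3054.35 L/min

3054.35 L/min


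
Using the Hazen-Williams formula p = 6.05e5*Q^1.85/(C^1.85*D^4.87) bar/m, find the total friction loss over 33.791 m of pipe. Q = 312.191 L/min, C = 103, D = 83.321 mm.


Q^1.85 = 41179
C^1.85 = 5293.6
D^4.87 = 2.2598e+09
p/m = 0.0020826 bar/m
p_total = 0.0020826 * 33.791 = 0.070374 bar

0.070374 bar


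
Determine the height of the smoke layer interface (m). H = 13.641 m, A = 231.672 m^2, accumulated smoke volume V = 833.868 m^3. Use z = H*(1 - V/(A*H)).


V/(A*H) = 0.26386
1 - 0.26386 = 0.73614
z = 13.641 * 0.73614 = 10.042 m

10.042 m


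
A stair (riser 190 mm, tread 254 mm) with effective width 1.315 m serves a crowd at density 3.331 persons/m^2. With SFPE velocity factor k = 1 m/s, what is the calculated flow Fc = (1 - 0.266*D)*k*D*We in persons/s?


1 - 0.266*D = 1 - 0.266*3.331 = 0.11395
Fs = 0.11395 * 1 * 3.331 = 0.37958 persons/(s*m)
Fc = 0.37958 * 1.315 = 0.49915 persons/s

0.49915 persons/s


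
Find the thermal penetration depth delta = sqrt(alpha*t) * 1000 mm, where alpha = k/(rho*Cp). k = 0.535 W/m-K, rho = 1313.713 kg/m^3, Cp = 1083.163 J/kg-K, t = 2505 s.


alpha = 0.535 / (1313.713 * 1083.163) = 3.7598e-07 m^2/s
alpha * t = 0.00094182
delta = sqrt(0.00094182) * 1000 = 30.689 mm

30.689 mm


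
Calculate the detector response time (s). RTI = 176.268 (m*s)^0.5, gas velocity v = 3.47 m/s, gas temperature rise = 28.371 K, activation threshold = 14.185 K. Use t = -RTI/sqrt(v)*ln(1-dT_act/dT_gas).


dT_act/dT_gas = 0.49998
ln(1 - 0.49998) = -0.69311
t = -176.268 / sqrt(3.47) * -0.69311 = 65.586 s

65.586 s


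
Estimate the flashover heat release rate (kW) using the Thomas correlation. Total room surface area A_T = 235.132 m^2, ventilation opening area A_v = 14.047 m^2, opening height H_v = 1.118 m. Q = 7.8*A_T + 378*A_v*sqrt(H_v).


7.8*A_T = 1834.0
sqrt(H_v) = 1.0574
378*A_v*sqrt(H_v) = 5614.3
Q = 1834.0 + 5614.3 = 7448.3 kW

7448.3 kW


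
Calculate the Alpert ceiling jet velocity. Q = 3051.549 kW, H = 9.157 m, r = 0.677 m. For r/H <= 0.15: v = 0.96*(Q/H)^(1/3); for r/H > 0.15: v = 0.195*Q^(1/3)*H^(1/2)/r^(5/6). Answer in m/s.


r/H = 0.677 / 9.157 = 0.073933
r/H <= 0.15, so v = 0.96*(Q/H)^(1/3)
Q/H = 333.25
(Q/H)^(1/3) = 6.9330
v = 0.96 * 6.9330 = 6.6557 m/s

6.6557 m/s


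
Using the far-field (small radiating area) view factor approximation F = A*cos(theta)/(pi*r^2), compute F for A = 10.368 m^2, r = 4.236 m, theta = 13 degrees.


cos(13 deg) = 0.97437
pi*r^2 = 56.372
F = 10.368 * 0.97437 / 56.372 = 0.17921

0.17921


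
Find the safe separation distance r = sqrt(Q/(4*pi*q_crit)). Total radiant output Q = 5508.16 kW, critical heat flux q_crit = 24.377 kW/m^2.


4*pi*q_crit = 306.33
Q/(4*pi*q_crit) = 17.981
r = sqrt(17.981) = 4.2404 m

4.2404 m


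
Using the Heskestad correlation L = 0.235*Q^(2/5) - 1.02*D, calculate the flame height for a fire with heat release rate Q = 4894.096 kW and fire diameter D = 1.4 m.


Q^(2/5) = 29.914
0.235 * Q^(2/5) = 7.0297
1.02 * D = 1.428
L = 5.6017 m

5.6017 m


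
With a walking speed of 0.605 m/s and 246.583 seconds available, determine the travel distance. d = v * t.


d = 0.605 * 246.583 = 149.18 m

149.18 m


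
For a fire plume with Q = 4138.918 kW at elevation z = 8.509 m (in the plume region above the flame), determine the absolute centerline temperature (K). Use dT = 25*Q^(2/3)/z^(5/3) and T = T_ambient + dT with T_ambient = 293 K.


Q^(2/3) = 257.79
z^(5/3) = 35.465
dT = 25 * 257.79 / 35.465 = 181.72 K
T = 293 + 181.72 = 474.72 K

474.72 K


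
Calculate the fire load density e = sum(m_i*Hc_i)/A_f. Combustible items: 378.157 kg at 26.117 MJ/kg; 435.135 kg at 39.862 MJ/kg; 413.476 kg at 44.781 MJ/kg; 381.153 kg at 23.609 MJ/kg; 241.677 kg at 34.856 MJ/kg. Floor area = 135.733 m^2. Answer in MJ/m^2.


Total energy = 378.157*26.117 + 435.135*39.862 + 413.476*44.781 + 381.153*23.609 + 241.677*34.856
= 9876.326 + 17345.35 + 18515.87 + 8998.641 + 8423.894
= 63160.08 MJ
e = 63160.08 / 135.733 = 465.33 MJ/m^2

465.33 MJ/m^2


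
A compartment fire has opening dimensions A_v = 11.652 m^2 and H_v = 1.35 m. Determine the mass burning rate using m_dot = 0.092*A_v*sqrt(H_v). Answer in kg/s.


sqrt(H_v) = 1.1619
m_dot = 0.092 * 11.652 * 1.1619 = 1.2455 kg/s

1.2455 kg/s


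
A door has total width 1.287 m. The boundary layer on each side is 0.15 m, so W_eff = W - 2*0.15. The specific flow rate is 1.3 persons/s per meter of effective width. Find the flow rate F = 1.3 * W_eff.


W_eff = 1.287 - 0.30 = 0.987 m
F = 1.3 * 0.987 = 1.2831 persons/s

1.2831 persons/s


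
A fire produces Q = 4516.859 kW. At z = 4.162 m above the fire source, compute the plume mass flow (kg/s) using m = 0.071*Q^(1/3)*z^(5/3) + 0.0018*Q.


Q^(1/3) = 16.530
z^(5/3) = 10.769
First term = 0.071 * 16.530 * 10.769 = 12.639
Second term = 0.0018 * 4516.859 = 8.1303
m = 20.769 kg/s

20.769 kg/s


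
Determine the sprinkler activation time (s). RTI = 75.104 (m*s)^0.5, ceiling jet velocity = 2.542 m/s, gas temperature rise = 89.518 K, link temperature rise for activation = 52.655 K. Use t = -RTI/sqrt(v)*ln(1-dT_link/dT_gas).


dT_link/dT_gas = 0.58821
ln(1 - 0.58821) = -0.88723
t = -75.104 / sqrt(2.542) * -0.88723 = 41.794 s

41.794 s


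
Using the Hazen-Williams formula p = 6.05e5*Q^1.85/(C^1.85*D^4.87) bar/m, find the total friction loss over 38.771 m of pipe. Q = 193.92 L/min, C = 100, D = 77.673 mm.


Q^1.85 = 17065
C^1.85 = 5011.9
D^4.87 = 1.6055e+09
p/m = 0.0012830 bar/m
p_total = 0.0012830 * 38.771 = 0.049745 bar

0.049745 bar


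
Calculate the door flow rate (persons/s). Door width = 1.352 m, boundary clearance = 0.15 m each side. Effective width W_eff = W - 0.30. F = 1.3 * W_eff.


W_eff = 1.352 - 0.30 = 1.052 m
F = 1.3 * 1.052 = 1.3676 persons/s

1.3676 persons/s


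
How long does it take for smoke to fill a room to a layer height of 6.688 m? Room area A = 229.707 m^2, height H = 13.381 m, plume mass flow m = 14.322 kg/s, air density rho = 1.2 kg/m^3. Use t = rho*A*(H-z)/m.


H - z = 6.693 m
t = 1.2 * 229.707 * 6.693 / 14.322 = 128.82 s

128.82 s


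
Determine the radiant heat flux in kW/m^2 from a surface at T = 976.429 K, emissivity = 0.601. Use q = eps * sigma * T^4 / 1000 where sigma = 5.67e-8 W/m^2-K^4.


T^4 = 9.0900e+11
q = 0.601 * 5.67e-8 * 9.0900e+11 / 1000 = 30.976 kW/m^2

30.976 kW/m^2


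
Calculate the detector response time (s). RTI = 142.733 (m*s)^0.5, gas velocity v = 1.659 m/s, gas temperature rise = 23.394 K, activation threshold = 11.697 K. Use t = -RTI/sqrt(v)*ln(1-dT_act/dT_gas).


dT_act/dT_gas = 0.5
ln(1 - 0.5) = -0.69315
t = -142.733 / sqrt(1.659) * -0.69315 = 76.812 s

76.812 s


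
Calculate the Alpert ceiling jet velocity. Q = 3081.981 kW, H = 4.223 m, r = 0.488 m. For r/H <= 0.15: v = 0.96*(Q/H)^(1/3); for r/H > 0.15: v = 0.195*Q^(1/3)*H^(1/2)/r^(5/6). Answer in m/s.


r/H = 0.488 / 4.223 = 0.11556
r/H <= 0.15, so v = 0.96*(Q/H)^(1/3)
Q/H = 729.81
(Q/H)^(1/3) = 9.0033
v = 0.96 * 9.0033 = 8.6432 m/s

8.6432 m/s


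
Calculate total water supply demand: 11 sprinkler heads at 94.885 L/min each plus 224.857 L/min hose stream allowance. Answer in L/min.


Sprinkler demand = 11 * 94.885 = 1043.735 L/min
Total = 1043.735 + 224.857 = 1268.592 L/min

1268.592 L/min


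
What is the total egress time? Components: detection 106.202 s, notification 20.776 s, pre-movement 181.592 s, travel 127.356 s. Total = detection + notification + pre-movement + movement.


Total = 106.202 + 20.776 + 181.592 + 127.356 = 435.926 s

435.926 s


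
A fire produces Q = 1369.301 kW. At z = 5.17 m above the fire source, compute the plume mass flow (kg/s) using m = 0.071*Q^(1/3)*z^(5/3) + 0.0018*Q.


Q^(1/3) = 11.105
z^(5/3) = 15.458
First term = 0.071 * 11.105 * 15.458 = 12.187
Second term = 0.0018 * 1369.301 = 2.4647
m = 14.652 kg/s

14.652 kg/s


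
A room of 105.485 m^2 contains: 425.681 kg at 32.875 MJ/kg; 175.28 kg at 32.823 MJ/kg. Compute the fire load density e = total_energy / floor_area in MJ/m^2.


Total energy = 425.681*32.875 + 175.28*32.823
= 13994.26 + 5753.215
= 19747.48 MJ
e = 19747.48 / 105.485 = 187.21 MJ/m^2

187.21 MJ/m^2


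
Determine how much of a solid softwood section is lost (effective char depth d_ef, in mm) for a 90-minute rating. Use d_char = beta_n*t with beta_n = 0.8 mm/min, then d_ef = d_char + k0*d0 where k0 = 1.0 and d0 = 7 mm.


d_char = 0.8 * 90 = 72 mm
d_ef = 72 + 1.0*7 = 79 mm

79 mm


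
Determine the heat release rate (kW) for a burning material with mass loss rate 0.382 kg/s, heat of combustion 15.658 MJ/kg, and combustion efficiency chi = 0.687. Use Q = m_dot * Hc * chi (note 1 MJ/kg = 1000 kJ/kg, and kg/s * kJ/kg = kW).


Hc = 15.658 MJ/kg = 15.658 * 1000 kJ/kg = 15658 kJ/kg
Q = 0.382 kg/s * 15658 kJ/kg * 0.687 = 4109.2 kW

4109.2 kW


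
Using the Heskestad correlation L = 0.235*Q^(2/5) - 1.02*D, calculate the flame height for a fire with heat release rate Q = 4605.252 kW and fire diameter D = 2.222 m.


Q^(2/5) = 29.195
0.235 * Q^(2/5) = 6.8607
1.02 * D = 2.2664
L = 4.5943 m

4.5943 m


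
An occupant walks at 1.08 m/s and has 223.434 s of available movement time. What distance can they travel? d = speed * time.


d = 1.08 * 223.434 = 241.31 m

241.31 m


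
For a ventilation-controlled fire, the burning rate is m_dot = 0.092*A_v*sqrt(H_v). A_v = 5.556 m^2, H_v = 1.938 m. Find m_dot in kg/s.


sqrt(H_v) = 1.3921
m_dot = 0.092 * 5.556 * 1.3921 = 0.71159 kg/s

0.71159 kg/s


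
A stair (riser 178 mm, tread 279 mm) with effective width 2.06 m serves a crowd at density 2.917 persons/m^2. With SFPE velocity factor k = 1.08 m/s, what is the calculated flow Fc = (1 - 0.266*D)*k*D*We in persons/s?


1 - 0.266*D = 1 - 0.266*2.917 = 0.22408
Fs = 0.22408 * 1.08 * 2.917 = 0.70593 persons/(s*m)
Fc = 0.70593 * 2.06 = 1.4542 persons/s

1.4542 persons/s


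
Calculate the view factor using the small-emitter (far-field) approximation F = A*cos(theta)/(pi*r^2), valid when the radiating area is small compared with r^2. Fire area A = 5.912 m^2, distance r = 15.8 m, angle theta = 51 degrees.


cos(51 deg) = 0.62932
pi*r^2 = 784.27
F = 5.912 * 0.62932 / 784.27 = 0.0047440

0.0047440


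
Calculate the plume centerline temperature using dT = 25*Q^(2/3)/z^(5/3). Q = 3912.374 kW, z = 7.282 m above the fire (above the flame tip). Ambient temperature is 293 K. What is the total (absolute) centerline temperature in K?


Q^(2/3) = 248.29
z^(5/3) = 27.358
dT = 25 * 248.29 / 27.358 = 226.89 K
T = 293 + 226.89 = 519.89 K

519.89 K


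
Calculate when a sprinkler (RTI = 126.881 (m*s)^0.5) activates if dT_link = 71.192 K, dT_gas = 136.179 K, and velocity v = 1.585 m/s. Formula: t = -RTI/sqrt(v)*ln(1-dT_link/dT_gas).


dT_link/dT_gas = 0.52278
ln(1 - 0.52278) = -0.73978
t = -126.881 / sqrt(1.585) * -0.73978 = 74.557 s

74.557 s


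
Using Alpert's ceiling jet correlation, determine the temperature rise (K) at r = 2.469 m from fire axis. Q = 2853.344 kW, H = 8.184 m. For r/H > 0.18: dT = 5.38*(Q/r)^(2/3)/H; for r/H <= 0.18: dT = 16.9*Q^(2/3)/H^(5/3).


r/H = 2.469 / 8.184 = 0.30169
r/H > 0.18, so dT = 5.38*(Q/r)^(2/3)/H
Q/r = 1155.7
(Q/r)^(2/3) = 110.13
dT = 5.38 * 110.13 / 8.184 = 72.394 K

72.394 K


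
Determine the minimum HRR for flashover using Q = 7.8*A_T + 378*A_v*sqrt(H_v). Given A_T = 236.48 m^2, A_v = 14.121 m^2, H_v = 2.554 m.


7.8*A_T = 1844.544
sqrt(H_v) = 1.5981
378*A_v*sqrt(H_v) = 8530.4
Q = 1844.544 + 8530.4 = 10375 kW

10375 kW


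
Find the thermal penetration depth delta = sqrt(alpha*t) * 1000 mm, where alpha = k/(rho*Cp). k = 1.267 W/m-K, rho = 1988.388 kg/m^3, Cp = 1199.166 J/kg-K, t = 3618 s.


alpha = 1.267 / (1988.388 * 1199.166) = 5.3137e-07 m^2/s
alpha * t = 0.0019225
delta = sqrt(0.0019225) * 1000 = 43.846 mm

43.846 mm


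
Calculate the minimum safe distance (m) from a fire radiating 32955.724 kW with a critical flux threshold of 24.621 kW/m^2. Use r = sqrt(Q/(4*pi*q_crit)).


4*pi*q_crit = 309.40
Q/(4*pi*q_crit) = 106.52
r = sqrt(106.52) = 10.321 m

10.321 m


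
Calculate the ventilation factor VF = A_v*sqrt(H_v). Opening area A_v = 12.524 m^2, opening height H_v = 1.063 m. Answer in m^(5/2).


sqrt(H_v) = 1.0310
VF = 12.524 * 1.0310 = 12.912 m^(5/2)

12.912 m^(5/2)


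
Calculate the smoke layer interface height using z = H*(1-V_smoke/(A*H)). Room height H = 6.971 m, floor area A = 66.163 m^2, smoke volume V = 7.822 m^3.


V/(A*H) = 0.016959
1 - 0.016959 = 0.98304
z = 6.971 * 0.98304 = 6.8528 m

6.8528 m


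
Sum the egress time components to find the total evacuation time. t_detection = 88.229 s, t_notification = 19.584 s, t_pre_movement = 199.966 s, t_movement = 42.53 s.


Total = 88.229 + 19.584 + 199.966 + 42.53 = 350.309 s

350.309 s


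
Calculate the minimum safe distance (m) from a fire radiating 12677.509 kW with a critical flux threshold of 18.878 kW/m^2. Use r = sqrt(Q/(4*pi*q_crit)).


4*pi*q_crit = 237.23
Q/(4*pi*q_crit) = 53.440
r = sqrt(53.440) = 7.3103 m

7.3103 m


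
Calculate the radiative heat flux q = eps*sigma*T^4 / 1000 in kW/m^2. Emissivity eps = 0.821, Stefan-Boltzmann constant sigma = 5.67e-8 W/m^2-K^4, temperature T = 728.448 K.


T^4 = 2.8158e+11
q = 0.821 * 5.67e-8 * 2.8158e+11 / 1000 = 13.108 kW/m^2

13.108 kW/m^2


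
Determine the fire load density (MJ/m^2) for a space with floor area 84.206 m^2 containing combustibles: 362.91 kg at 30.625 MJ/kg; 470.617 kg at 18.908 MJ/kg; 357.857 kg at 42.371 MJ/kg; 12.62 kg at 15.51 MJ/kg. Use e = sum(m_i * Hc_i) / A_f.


Total energy = 362.91*30.625 + 470.617*18.908 + 357.857*42.371 + 12.62*15.51
= 11114.12 + 8898.426 + 15162.76 + 195.7362
= 35371.04 MJ
e = 35371.04 / 84.206 = 420.05 MJ/m^2

420.05 MJ/m^2


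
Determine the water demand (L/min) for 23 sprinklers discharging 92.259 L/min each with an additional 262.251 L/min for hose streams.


Sprinkler demand = 23 * 92.259 = 2121.957 L/min
Total = 2121.957 + 262.251 = 2384.208 L/min

2384.208 L/min


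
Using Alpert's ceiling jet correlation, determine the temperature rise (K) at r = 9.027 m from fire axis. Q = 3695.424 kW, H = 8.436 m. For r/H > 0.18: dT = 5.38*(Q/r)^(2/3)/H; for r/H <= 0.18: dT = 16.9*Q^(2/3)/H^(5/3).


r/H = 9.027 / 8.436 = 1.0701
r/H > 0.18, so dT = 5.38*(Q/r)^(2/3)/H
Q/r = 409.37
(Q/r)^(2/3) = 55.133
dT = 5.38 * 55.133 / 8.436 = 35.161 K

35.161 K
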